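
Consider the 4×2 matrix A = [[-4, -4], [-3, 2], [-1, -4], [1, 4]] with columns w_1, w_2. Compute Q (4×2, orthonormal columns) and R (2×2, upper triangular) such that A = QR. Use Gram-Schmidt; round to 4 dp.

w_1 = (-4, -3, -1, 1); ‖w_1‖ = 5.1962, so q_1 = (-0.7698, -0.5774, -0.1925, 0.1925).
q_1·w_2 = (-0.7698)·(-4) + (-0.5774)·2 + (-0.1925)·(-4) + 0.1925·4 = 3.4641.
u_2 = w_2 − 3.4641·q_1 = (-1.3333, 4.0000, -3.3333, 3.3333).
‖u_2‖ = 6.3246, so q_2 = (-0.2108, 0.6325, -0.5270, 0.5270).

Q = [[-0.7698, -0.2108], [-0.5774, 0.6325], [-0.1925, -0.5270], [0.1925, 0.5270]], R = [[5.1962, 3.4641], [0.0000, 6.3246]]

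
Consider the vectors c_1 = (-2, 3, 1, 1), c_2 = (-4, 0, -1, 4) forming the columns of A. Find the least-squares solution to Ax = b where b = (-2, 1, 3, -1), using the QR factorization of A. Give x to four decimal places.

c_1 = (-2, 3, 1, 1); ‖c_1‖ = 3.8730, so e_1 = (-0.5164, 0.7746, 0.2582, 0.2582).
e_1·c_2 = (-0.5164)·(-4) + 0.7746·0 + 0.2582·(-1) + 0.2582·4 = 2.8402.
u_2 = c_2 − 2.8402·e_1 = (-2.5333, -2.2000, -1.7333, 3.2667).
‖u_2‖ = 4.9933, so e_2 = (-0.5073, -0.4406, -0.3471, 0.6542).
Qᵀb = (2.3238, -1.1215).
Back-substitute: x_2 = -1.1215/4.9933 = -0.2246.
x_1 = (2.3238 − 2.8402·(-0.2246))/3.8730 = 0.7647.

x = (0.7647, -0.2246)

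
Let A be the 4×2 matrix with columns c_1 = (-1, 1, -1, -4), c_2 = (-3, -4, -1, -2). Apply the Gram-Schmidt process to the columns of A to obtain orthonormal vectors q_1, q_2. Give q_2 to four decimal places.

c_1 = (-1, 1, -1, -4); ‖c_1‖ = 4.3589, so q_1 = (-0.2294, 0.2294, -0.2294, -0.9177).
q_1·c_2 = (-0.2294)·(-3) + 0.2294·(-4) + (-0.2294)·(-1) + (-0.9177)·(-2) = 1.8353.
u_2 = c_2 − 1.8353·q_1 = (-2.5789, -4.4211, -0.5789, -0.3158).
‖u_2‖ = 5.1606, so q_2 = (-0.4997, -0.8567, -0.1122, -0.0612).

q_2 = (-0.4997, -0.8567, -0.1122, -0.0612)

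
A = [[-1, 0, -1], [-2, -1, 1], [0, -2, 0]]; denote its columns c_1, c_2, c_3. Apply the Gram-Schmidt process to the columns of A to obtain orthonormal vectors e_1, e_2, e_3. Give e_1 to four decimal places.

e_1 = c_1/‖c_1‖ = (-1, -2, 0)/2.2361 = (-0.4472, -0.8944, 0.0000).

e_1 = (-0.4472, -0.8944, 0.0000)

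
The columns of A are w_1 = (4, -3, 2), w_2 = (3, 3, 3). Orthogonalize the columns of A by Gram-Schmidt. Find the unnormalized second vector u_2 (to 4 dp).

w_1 = (4, -3, 2); ‖w_1‖ = 5.3852, so e_1 = (0.7428, -0.5571, 0.3714).
e_1·w_2 = 0.7428·3 + (-0.5571)·3 + 0.3714·3 = 1.6713.
u_2 = w_2 − 1.6713·e_1 = (1.7586, 3.9310, 2.3793).

u_2 = (1.7586, 3.9310, 2.3793)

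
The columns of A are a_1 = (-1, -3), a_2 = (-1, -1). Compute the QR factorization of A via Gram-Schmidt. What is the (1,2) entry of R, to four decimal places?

r_{12} = 1.2649

q_1 = a_1/‖a_1‖ = (-1, -3)/3.1623 = (-0.3162, -0.9487).
r_{12} = q_1·a_2 = 1.2649.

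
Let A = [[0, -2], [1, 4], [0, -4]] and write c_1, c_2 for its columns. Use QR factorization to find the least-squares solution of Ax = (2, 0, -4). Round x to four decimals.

q_1 = c_1/‖c_1‖ = (0, 1, 0)/1.0000 = (0.0000, 1.0000, 0.0000).
r_{12} = q_1·c_2 = 4.0000.
u_2 = c_2 − 4.0000·q_1 = (-2.0000, 0.0000, -4.0000).
‖u_2‖ = 4.4721, so q_2 = (-0.4472, 0.0000, -0.8944).
Qᵀb = (0.0000, 2.6833).
Back-substitute: x_2 = 2.6833/4.4721 = 0.6000.
x_1 = (0.0000 − 4.0000·0.6000)/1.0000 = -2.4000.

x = (-2.4000, 0.6000)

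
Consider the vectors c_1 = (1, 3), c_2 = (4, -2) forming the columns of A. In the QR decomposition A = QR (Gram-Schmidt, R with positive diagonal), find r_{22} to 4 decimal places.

r_{22} = 4.4272

c_1 = (1, 3); ‖c_1‖ = 3.1623, so q_1 = (0.3162, 0.9487).
q_1·c_2 = 0.3162·4 + 0.9487·(-2) = -0.6325.
u_2 = c_2 + 0.6325·q_1 = (4.2000, -1.4000).
r_{22} = ‖u_2‖ = 4.4272.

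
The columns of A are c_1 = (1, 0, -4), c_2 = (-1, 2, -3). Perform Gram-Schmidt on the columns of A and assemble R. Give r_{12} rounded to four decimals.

r_{12} = 2.6679

c_1 = (1, 0, -4); ‖c_1‖ = 4.1231, so q_1 = (0.2425, 0.0000, -0.9701).
r_{12} = q_1·c_2 = 2.6679.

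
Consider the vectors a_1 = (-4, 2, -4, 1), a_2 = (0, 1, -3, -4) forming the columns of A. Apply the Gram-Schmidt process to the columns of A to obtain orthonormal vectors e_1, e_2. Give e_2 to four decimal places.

e_2 = (0.2240, 0.0952, -0.3976, -0.8847)

e_1 = a_1/‖a_1‖ = (-4, 2, -4, 1)/6.0828 = (-0.6576, 0.3288, -0.6576, 0.1644).
r_{12} = e_1·a_2 = 1.6440.
u_2 = a_2 − 1.6440·e_1 = (1.0811, 0.4595, -1.9189, -4.2703).
‖u_2‖ = 4.8267, so e_2 = (0.2240, 0.0952, -0.3976, -0.8847).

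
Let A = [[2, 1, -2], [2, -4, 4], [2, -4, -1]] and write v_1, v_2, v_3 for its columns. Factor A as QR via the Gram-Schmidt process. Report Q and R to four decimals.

Q = [[0.5774, 0.8165, 0.0000], [0.5774, -0.4082, 0.7071], [0.5774, -0.4082, -0.7071]], R = [[3.4641, -4.0415, 0.5774], [0.0000, 4.0825, -2.8577], [0.0000, 0.0000, 3.5355]]

v_1 = (2, 2, 2); ‖v_1‖ = 3.4641, so e_1 = (0.5774, 0.5774, 0.5774).
e_1·v_2 = 0.5774·1 + 0.5774·(-4) + 0.5774·(-4) = -4.0415.
u_2 = v_2 + 4.0415·e_1 = (3.3333, -1.6667, -1.6667).
‖u_2‖ = 4.0825, so e_2 = (0.8165, -0.4082, -0.4082).
e_1·v_3 = 0.5774·(-2) + 0.5774·4 + 0.5774·(-1) = 0.5774; e_2·v_3 = 0.8165·(-2) + (-0.4082)·4 + (-0.4082)·(-1) = -2.8577.
u_3 = v_3 − 0.5774·e_1 + 2.8577·e_2 = (0.0000, 2.5000, -2.5000).
‖u_3‖ = 3.5355, so e_3 = (0.0000, 0.7071, -0.7071).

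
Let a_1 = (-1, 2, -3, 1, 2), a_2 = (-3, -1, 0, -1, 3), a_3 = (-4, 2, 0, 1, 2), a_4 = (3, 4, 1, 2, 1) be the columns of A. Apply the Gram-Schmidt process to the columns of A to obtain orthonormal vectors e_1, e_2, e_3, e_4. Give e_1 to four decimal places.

a_1 = (-1, 2, -3, 1, 2); ‖a_1‖ = 4.3589, so e_1 = (-0.2294, 0.4588, -0.6882, 0.2294, 0.4588).

e_1 = (-0.2294, 0.4588, -0.6882, 0.2294, 0.4588)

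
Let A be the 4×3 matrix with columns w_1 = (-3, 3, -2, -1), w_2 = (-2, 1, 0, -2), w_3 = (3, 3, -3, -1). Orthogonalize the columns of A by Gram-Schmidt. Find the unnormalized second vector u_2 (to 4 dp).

w_1 = (-3, 3, -2, -1); ‖w_1‖ = 4.7958, so q_1 = (-0.6255, 0.6255, -0.4170, -0.2085).
q_1·w_2 = (-0.6255)·(-2) + 0.6255·1 + (-0.4170)·0 + (-0.2085)·(-2) = 2.2937.
u_2 = w_2 − 2.2937·q_1 = (-0.5652, -0.4348, 0.9565, -1.5217).

u_2 = (-0.5652, -0.4348, 0.9565, -1.5217)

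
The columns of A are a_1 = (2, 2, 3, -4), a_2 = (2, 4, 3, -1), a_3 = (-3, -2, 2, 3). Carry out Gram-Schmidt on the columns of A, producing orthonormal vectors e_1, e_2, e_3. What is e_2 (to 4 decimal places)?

e_2 = (0.1458, 0.7472, 0.2187, 0.6105)

a_1 = (2, 2, 3, -4); ‖a_1‖ = 5.7446, so e_1 = (0.3482, 0.3482, 0.5222, -0.6963).
e_1·a_2 = 0.3482·2 + 0.3482·4 + 0.5222·3 + (-0.6963)·(-1) = 4.3519.
u_2 = a_2 − 4.3519·e_1 = (0.4848, 2.4848, 0.7273, 2.0303).
‖u_2‖ = 3.3257, so e_2 = (0.1458, 0.7472, 0.2187, 0.6105).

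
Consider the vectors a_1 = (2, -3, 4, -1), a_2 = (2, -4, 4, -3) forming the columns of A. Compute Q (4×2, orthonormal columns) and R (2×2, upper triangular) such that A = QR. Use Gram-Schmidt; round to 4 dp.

e_1 = a_1/‖a_1‖ = (2, -3, 4, -1)/5.4772 = (0.3651, -0.5477, 0.7303, -0.1826).
r_{12} = e_1·a_2 = 6.3901.
u_2 = a_2 − 6.3901·e_1 = (-0.3333, -0.5000, -0.6667, -1.8333).
‖u_2‖ = 2.0412, so e_2 = (-0.1633, -0.2449, -0.3266, -0.8981).

Q = [[0.3651, -0.1633], [-0.5477, -0.2449], [0.7303, -0.3266], [-0.1826, -0.8981]], R = [[5.4772, 6.3901], [0.0000, 2.0412]]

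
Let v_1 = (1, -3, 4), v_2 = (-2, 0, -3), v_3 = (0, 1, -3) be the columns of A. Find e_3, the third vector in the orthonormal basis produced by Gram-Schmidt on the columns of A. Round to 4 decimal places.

v_1 = (1, -3, 4); ‖v_1‖ = 5.0990, so e_1 = (0.1961, -0.5883, 0.7845).
e_1·v_2 = 0.1961·(-2) + (-0.5883)·0 + 0.7845·(-3) = -2.7456.
u_2 = v_2 + 2.7456·e_1 = (-1.4615, -1.6154, -0.8462).
‖u_2‖ = 2.3370, so e_2 = (-0.6254, -0.6912, -0.3621).
e_1·v_3 = 0.1961·0 + (-0.5883)·1 + 0.7845·(-3) = -2.9417; e_2·v_3 = (-0.6254)·0 + (-0.6912)·1 + (-0.3621)·(-3) = 0.3950.
u_3 = v_3 + 2.9417·e_1 − 0.3950·e_2 = (0.8239, -0.4577, -0.5493).
‖u_3‖ = 1.0909, so e_3 = (0.7553, -0.4196, -0.5035).

e_3 = (0.7553, -0.4196, -0.5035)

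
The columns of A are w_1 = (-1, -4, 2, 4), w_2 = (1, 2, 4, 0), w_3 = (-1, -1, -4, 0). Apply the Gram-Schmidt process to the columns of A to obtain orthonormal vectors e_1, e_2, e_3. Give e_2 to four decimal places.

w_1 = (-1, -4, 2, 4); ‖w_1‖ = 6.0828, so e_1 = (-0.1644, -0.6576, 0.3288, 0.6576).
e_1·w_2 = (-0.1644)·1 + (-0.6576)·2 + 0.3288·4 + 0.6576·0 = -0.1644.
u_2 = w_2 + 0.1644·e_1 = (0.9730, 1.8919, 4.0541, 0.1081).
‖u_2‖ = 4.5796, so e_2 = (0.2125, 0.4131, 0.8852, 0.0236).

e_2 = (0.2125, 0.4131, 0.8852, 0.0236)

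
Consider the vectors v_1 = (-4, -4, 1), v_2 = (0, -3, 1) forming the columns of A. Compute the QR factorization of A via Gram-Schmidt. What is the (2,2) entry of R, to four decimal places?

v_1 = (-4, -4, 1); ‖v_1‖ = 5.7446, so q_1 = (-0.6963, -0.6963, 0.1741).
q_1·v_2 = (-0.6963)·0 + (-0.6963)·(-3) + 0.1741·1 = 2.2630.
u_2 = v_2 − 2.2630·q_1 = (1.5758, -1.4242, 0.6061).
r_{22} = ‖u_2‖ = 2.2088.

r_{22} = 2.2088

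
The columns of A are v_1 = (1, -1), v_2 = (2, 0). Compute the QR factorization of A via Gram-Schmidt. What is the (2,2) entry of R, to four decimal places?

q_1 = v_1/‖v_1‖ = (1, -1)/1.4142 = (0.7071, -0.7071).
r_{12} = q_1·v_2 = 1.4142.
u_2 = v_2 − 1.4142·q_1 = (1.0000, 1.0000).
r_{22} = ‖u_2‖ = 1.4142.

r_{22} = 1.4142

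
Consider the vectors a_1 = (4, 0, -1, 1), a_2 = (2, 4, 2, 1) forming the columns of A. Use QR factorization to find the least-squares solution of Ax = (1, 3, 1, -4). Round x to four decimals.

x = (-0.2718, 0.5561)

e_1 = a_1/‖a_1‖ = (4, 0, -1, 1)/4.2426 = (0.9428, 0.0000, -0.2357, 0.2357).
r_{12} = e_1·a_2 = 1.6499.
u_2 = a_2 − 1.6499·e_1 = (0.4444, 4.0000, 2.3889, 0.6111).
‖u_2‖ = 4.7199, so e_2 = (0.0942, 0.8475, 0.5061, 0.1295).
Qᵀb = (-0.2357, 2.6248).
Back-substitute: x_2 = 2.6248/4.7199 = 0.5561.
x_1 = (-0.2357 − 1.6499·0.5561)/4.2426 = -0.2718.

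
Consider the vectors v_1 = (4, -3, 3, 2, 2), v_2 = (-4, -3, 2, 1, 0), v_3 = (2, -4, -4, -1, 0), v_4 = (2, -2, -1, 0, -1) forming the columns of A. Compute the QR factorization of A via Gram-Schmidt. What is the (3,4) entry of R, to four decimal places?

e_1 = v_1/‖v_1‖ = (4, -3, 3, 2, 2)/6.4807 = (0.6172, -0.4629, 0.4629, 0.3086, 0.3086).
r_{12} = e_1·v_2 = 0.1543.
u_2 = v_2 − 0.1543·e_1 = (-4.0952, -2.9286, 1.9286, 0.9524, -0.0476).
‖u_2‖ = 5.4751, so e_2 = (-0.7480, -0.5349, 0.3522, 0.1739, -0.0087).
r_{13} = e_1·v_3 = 0.9258; r_{23} = e_2·v_3 = -0.9393.
u_3 = v_3 − 0.9258·e_1 + 0.9393·e_2 = (0.7260, -4.0739, -4.0977, -1.1223, -0.2939).
‖u_3‖ = 5.9381, so e_3 = (0.1223, -0.6861, -0.6901, -0.1890, -0.0495).
r_{34} = e_3·v_4 = 2.3562.

r_{34} = 2.3562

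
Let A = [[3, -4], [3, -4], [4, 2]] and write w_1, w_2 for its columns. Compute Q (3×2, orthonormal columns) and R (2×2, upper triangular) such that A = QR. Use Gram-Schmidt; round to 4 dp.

Q = [[0.5145, -0.4851], [0.5145, -0.4851], [0.6860, 0.7276]], R = [[5.8310, -2.7440], [0.0000, 5.3358]]

w_1 = (3, 3, 4); ‖w_1‖ = 5.8310, so q_1 = (0.5145, 0.5145, 0.6860).
q_1·w_2 = 0.5145·(-4) + 0.5145·(-4) + 0.6860·2 = -2.7440.
u_2 = w_2 + 2.7440·q_1 = (-2.5882, -2.5882, 3.8824).
‖u_2‖ = 5.3358, so q_2 = (-0.4851, -0.4851, 0.7276).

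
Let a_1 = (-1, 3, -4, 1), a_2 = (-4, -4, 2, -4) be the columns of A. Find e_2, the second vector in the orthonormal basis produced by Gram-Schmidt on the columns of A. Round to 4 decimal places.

e_2 = (-0.7774, -0.2915, -0.1579, -0.5345)

a_1 = (-1, 3, -4, 1); ‖a_1‖ = 5.1962, so e_1 = (-0.1925, 0.5774, -0.7698, 0.1925).
e_1·a_2 = (-0.1925)·(-4) + 0.5774·(-4) + (-0.7698)·2 + 0.1925·(-4) = -3.8490.
u_2 = a_2 + 3.8490·e_1 = (-4.7407, -1.7778, -0.9630, -3.2593).
‖u_2‖ = 6.0980, so e_2 = (-0.7774, -0.2915, -0.1579, -0.5345).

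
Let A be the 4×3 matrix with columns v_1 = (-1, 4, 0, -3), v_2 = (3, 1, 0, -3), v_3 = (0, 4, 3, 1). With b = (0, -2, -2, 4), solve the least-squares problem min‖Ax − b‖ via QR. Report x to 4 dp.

x = (-0.5548, -0.4401, -0.0903)

v_1 = (-1, 4, 0, -3); ‖v_1‖ = 5.0990, so q_1 = (-0.1961, 0.7845, 0.0000, -0.5883).
q_1·v_2 = (-0.1961)·3 + 0.7845·1 + 0.0000·0 + (-0.5883)·(-3) = 1.9612.
u_2 = v_2 − 1.9612·q_1 = (3.3846, -0.5385, 0.0000, -1.8462).
‖u_2‖ = 3.8928, so q_2 = (0.8695, -0.1383, 0.0000, -0.4742).
q_1·v_3 = (-0.1961)·0 + 0.7845·4 + 0.0000·3 + (-0.5883)·1 = 2.5495; q_2·v_3 = 0.8695·0 + (-0.1383)·4 + 0.0000·3 + (-0.4742)·1 = -1.0275.
u_3 = v_3 − 2.5495·q_1 + 1.0275·q_2 = (1.3934, 1.8579, 3.0000, 2.0127).
‖u_3‖ = 4.2947, so q_3 = (0.3244, 0.4326, 0.6985, 0.4686).
Qᵀb = (-3.9223, -1.6204, -0.3877).
Back-substitute: x_3 = -0.3877/4.2947 = -0.0903.
x_2 = (-1.6204 + 1.0275·(-0.0903))/3.8928 = -0.4401.
x_1 = (-3.9223 − 1.9612·(-0.4401) − 2.5495·(-0.0903))/5.0990 = -0.5548.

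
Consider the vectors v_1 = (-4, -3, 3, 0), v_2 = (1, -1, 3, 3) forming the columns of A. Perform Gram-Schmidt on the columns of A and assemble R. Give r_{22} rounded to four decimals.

r_{22} = 4.2565

v_1 = (-4, -3, 3, 0); ‖v_1‖ = 5.8310, so q_1 = (-0.6860, -0.5145, 0.5145, 0.0000).
q_1·v_2 = (-0.6860)·1 + (-0.5145)·(-1) + 0.5145·3 + 0.0000·3 = 1.3720.
u_2 = v_2 − 1.3720·q_1 = (1.9412, -0.2941, 2.2941, 3.0000).
r_{22} = ‖u_2‖ = 4.2565.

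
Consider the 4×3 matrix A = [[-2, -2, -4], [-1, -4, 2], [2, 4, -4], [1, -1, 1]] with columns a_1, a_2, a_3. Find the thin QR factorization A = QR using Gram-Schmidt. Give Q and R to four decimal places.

a_1 = (-2, -1, 2, 1); ‖a_1‖ = 3.1623, so q_1 = (-0.6325, -0.3162, 0.6325, 0.3162).
q_1·a_2 = (-0.6325)·(-2) + (-0.3162)·(-4) + 0.6325·4 + 0.3162·(-1) = 4.7434.
u_2 = a_2 − 4.7434·q_1 = (1.0000, -2.5000, 1.0000, -2.5000).
‖u_2‖ = 3.8079, so q_2 = (0.2626, -0.6565, 0.2626, -0.6565).
q_1·a_3 = (-0.6325)·(-4) + (-0.3162)·2 + 0.6325·(-4) + 0.3162·1 = -0.3162; q_2·a_3 = 0.2626·(-4) + (-0.6565)·2 + 0.2626·(-4) + (-0.6565)·1 = -4.0705.
u_3 = a_3 + 0.3162·q_1 + 4.0705·q_2 = (-3.1310, -0.7724, -2.7310, -1.5724).
‖u_3‖ = 4.5090, so q_3 = (-0.6944, -0.1713, -0.6057, -0.3487).

Q = [[-0.6325, 0.2626, -0.6944], [-0.3162, -0.6565, -0.1713], [0.6325, 0.2626, -0.6057], [0.3162, -0.6565, -0.3487]], R = [[3.1623, 4.7434, -0.3162], [0.0000, 3.8079, -4.0705], [0.0000, 0.0000, 4.5090]]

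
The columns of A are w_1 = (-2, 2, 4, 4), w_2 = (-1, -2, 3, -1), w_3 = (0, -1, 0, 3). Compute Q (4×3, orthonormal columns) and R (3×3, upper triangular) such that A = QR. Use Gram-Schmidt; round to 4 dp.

Q = [[-0.3162, -0.1864, 0.1415], [0.3162, -0.6125, -0.7182], [0.6325, 0.6391, -0.2163], [0.6325, -0.4261, 0.6461]], R = [[6.3246, 0.9487, 1.5811], [0.0000, 3.7550, -0.6658], [0.0000, 0.0000, 2.6565]]

e_1 = w_1/‖w_1‖ = (-2, 2, 4, 4)/6.3246 = (-0.3162, 0.3162, 0.6325, 0.6325).
r_{12} = e_1·w_2 = 0.9487.
u_2 = w_2 − 0.9487·e_1 = (-0.7000, -2.3000, 2.4000, -1.6000).
‖u_2‖ = 3.7550, so e_2 = (-0.1864, -0.6125, 0.6391, -0.4261).
r_{13} = e_1·w_3 = 1.5811; r_{23} = e_2·w_3 = -0.6658.
u_3 = w_3 − 1.5811·e_1 + 0.6658·e_2 = (0.3759, -1.9078, -0.5745, 1.7163).
‖u_3‖ = 2.6565, so e_3 = (0.1415, -0.7182, -0.2163, 0.6461).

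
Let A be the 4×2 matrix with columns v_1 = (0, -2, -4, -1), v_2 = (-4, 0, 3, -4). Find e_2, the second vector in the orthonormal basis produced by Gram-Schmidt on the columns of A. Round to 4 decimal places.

e_2 = (-0.6493, -0.1237, 0.2396, -0.7111)

e_1 = v_1/‖v_1‖ = (0, -2, -4, -1)/4.5826 = (0.0000, -0.4364, -0.8729, -0.2182).
r_{12} = e_1·v_2 = -1.7457.
u_2 = v_2 + 1.7457·e_1 = (-4.0000, -0.7619, 1.4762, -4.3810).
‖u_2‖ = 6.1606, so e_2 = (-0.6493, -0.1237, 0.2396, -0.7111).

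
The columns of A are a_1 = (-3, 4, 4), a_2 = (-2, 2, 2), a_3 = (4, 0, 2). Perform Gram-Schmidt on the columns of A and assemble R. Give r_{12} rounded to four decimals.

r_{12} = 3.4358

e_1 = a_1/‖a_1‖ = (-3, 4, 4)/6.4031 = (-0.4685, 0.6247, 0.6247).
r_{12} = e_1·a_2 = 3.4358.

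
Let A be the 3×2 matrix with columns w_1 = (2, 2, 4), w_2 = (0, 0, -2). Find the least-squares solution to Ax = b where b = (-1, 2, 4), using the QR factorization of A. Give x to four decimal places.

x = (0.2500, -1.5000)

q_1 = w_1/‖w_1‖ = (2, 2, 4)/4.8990 = (0.4082, 0.4082, 0.8165).
r_{12} = q_1·w_2 = -1.6330.
u_2 = w_2 + 1.6330·q_1 = (0.6667, 0.6667, -0.6667).
‖u_2‖ = 1.1547, so q_2 = (0.5774, 0.5774, -0.5774).
Qᵀb = (3.6742, -1.7321).
Back-substitute: x_2 = -1.7321/1.1547 = -1.5000.
x_1 = (3.6742 + 1.6330·(-1.5000))/4.8990 = 0.2500.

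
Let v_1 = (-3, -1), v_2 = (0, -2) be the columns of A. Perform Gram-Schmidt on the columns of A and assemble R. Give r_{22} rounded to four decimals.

r_{22} = 1.8974

v_1 = (-3, -1); ‖v_1‖ = 3.1623, so e_1 = (-0.9487, -0.3162).
e_1·v_2 = (-0.9487)·0 + (-0.3162)·(-2) = 0.6325.
u_2 = v_2 − 0.6325·e_1 = (0.6000, -1.8000).
r_{22} = ‖u_2‖ = 1.8974.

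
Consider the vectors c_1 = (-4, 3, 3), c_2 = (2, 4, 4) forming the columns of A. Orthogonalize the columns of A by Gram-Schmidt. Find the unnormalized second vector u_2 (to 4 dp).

c_1 = (-4, 3, 3); ‖c_1‖ = 5.8310, so q_1 = (-0.6860, 0.5145, 0.5145).
q_1·c_2 = (-0.6860)·2 + 0.5145·4 + 0.5145·4 = 2.7440.
u_2 = c_2 − 2.7440·q_1 = (3.8824, 2.5882, 2.5882).

u_2 = (3.8824, 2.5882, 2.5882)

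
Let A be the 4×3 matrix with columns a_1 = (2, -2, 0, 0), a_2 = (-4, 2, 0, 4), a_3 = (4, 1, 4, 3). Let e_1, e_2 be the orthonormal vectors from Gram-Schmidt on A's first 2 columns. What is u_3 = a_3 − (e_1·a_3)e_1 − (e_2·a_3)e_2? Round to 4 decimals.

a_1 = (2, -2, 0, 0); ‖a_1‖ = 2.8284, so e_1 = (0.7071, -0.7071, 0.0000, 0.0000).
e_1·a_2 = 0.7071·(-4) + (-0.7071)·2 + 0.0000·0 + 0.0000·4 = -4.2426.
u_2 = a_2 + 4.2426·e_1 = (-1.0000, -1.0000, 0.0000, 4.0000).
‖u_2‖ = 4.2426, so e_2 = (-0.2357, -0.2357, 0.0000, 0.9428).
e_1·a_3 = 0.7071·4 + (-0.7071)·1 + 0.0000·4 + 0.0000·3 = 2.1213; e_2·a_3 = (-0.2357)·4 + (-0.2357)·1 + 0.0000·4 + 0.9428·3 = 1.6499.
u_3 = a_3 − 2.1213·e_1 − 1.6499·e_2 = (2.8889, 2.8889, 4.0000, 1.4444).

u_3 = (2.8889, 2.8889, 4.0000, 1.4444)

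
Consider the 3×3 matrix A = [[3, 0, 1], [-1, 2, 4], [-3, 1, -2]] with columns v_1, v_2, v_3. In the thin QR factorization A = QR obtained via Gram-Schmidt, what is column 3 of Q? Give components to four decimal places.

q_3 = (-0.5976, 0.3586, -0.7171)

q_1 = v_1/‖v_1‖ = (3, -1, -3)/4.3589 = (0.6882, -0.2294, -0.6882).
r_{12} = q_1·v_2 = -1.1471.
u_2 = v_2 + 1.1471·q_1 = (0.7895, 1.7368, 0.2105).
‖u_2‖ = 1.9194, so q_2 = (0.4113, 0.9049, 0.1097).
r_{13} = q_1·v_3 = 1.1471; r_{23} = q_2·v_3 = 3.8114.
u_3 = v_3 − 1.1471·q_1 − 3.8114·q_2 = (-1.3571, 0.8143, -1.6286).
‖u_3‖ = 2.2709, so q_3 = (-0.5976, 0.3586, -0.7171).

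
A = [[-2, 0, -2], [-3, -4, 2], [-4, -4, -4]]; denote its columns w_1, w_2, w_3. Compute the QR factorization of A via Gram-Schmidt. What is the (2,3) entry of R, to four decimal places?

e_1 = w_1/‖w_1‖ = (-2, -3, -4)/5.3852 = (-0.3714, -0.5571, -0.7428).
r_{12} = e_1·w_2 = 5.1995.
u_2 = w_2 − 5.1995·e_1 = (1.9310, -1.1034, -0.1379).
‖u_2‖ = 2.2283, so e_2 = (0.8666, -0.4952, -0.0619).
r_{23} = e_2·w_3 = -2.4759.

r_{23} = -2.4759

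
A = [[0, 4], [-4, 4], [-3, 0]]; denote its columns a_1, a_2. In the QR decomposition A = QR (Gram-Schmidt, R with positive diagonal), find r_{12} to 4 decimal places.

r_{12} = -3.2000

a_1 = (0, -4, -3); ‖a_1‖ = 5.0000, so q_1 = (0.0000, -0.8000, -0.6000).
r_{12} = q_1·a_2 = -3.2000.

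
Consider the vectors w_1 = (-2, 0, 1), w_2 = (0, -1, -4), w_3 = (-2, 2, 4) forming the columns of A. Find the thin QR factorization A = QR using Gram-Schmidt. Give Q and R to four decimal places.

w_1 = (-2, 0, 1); ‖w_1‖ = 2.2361, so e_1 = (-0.8944, 0.0000, 0.4472).
e_1·w_2 = (-0.8944)·0 + 0.0000·(-1) + 0.4472·(-4) = -1.7889.
u_2 = w_2 + 1.7889·e_1 = (-1.6000, -1.0000, -3.2000).
‖u_2‖ = 3.7148, so e_2 = (-0.4307, -0.2692, -0.8614).
e_1·w_3 = (-0.8944)·(-2) + 0.0000·2 + 0.4472·4 = 3.5777; e_2·w_3 = (-0.4307)·(-2) + (-0.2692)·2 + (-0.8614)·4 = -3.1226.
u_3 = w_3 − 3.5777·e_1 + 3.1226·e_2 = (-0.1449, 1.1594, -0.2899).
‖u_3‖ = 1.2039, so e_3 = (-0.1204, 0.9631, -0.2408).

Q = [[-0.8944, -0.4307, -0.1204], [0.0000, -0.2692, 0.9631], [0.4472, -0.8614, -0.2408]], R = [[2.2361, -1.7889, 3.5777], [0.0000, 3.7148, -3.1226], [0.0000, 0.0000, 1.2039]]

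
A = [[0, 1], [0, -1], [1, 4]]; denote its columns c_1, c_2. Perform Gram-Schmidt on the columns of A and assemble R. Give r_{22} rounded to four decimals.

c_1 = (0, 0, 1); ‖c_1‖ = 1.0000, so q_1 = (0.0000, 0.0000, 1.0000).
q_1·c_2 = 0.0000·1 + 0.0000·(-1) + 1.0000·4 = 4.0000.
u_2 = c_2 − 4.0000·q_1 = (1.0000, -1.0000, 0.0000).
r_{22} = ‖u_2‖ = 1.4142.

r_{22} = 1.4142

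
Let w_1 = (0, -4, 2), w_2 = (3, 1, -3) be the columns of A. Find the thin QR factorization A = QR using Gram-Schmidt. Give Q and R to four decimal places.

q_1 = w_1/‖w_1‖ = (0, -4, 2)/4.4721 = (0.0000, -0.8944, 0.4472).
r_{12} = q_1·w_2 = -2.2361.
u_2 = w_2 + 2.2361·q_1 = (3.0000, -1.0000, -2.0000).
‖u_2‖ = 3.7417, so q_2 = (0.8018, -0.2673, -0.5345).

Q = [[0.0000, 0.8018], [-0.8944, -0.2673], [0.4472, -0.5345]], R = [[4.4721, -2.2361], [0.0000, 3.7417]]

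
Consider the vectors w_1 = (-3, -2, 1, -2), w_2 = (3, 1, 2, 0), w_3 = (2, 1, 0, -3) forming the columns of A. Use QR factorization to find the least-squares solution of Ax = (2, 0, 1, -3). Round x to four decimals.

x = (0.3443, 0.4052, 0.7752)

w_1 = (-3, -2, 1, -2); ‖w_1‖ = 4.2426, so q_1 = (-0.7071, -0.4714, 0.2357, -0.4714).
q_1·w_2 = (-0.7071)·3 + (-0.4714)·1 + 0.2357·2 + (-0.4714)·0 = -2.1213.
u_2 = w_2 + 2.1213·q_1 = (1.5000, 0.0000, 2.5000, -1.0000).
‖u_2‖ = 3.0822, so q_2 = (0.4867, 0.0000, 0.8111, -0.3244).
q_1·w_3 = (-0.7071)·2 + (-0.4714)·1 + 0.2357·0 + (-0.4714)·(-3) = -0.4714; q_2·w_3 = 0.4867·2 + (0.0000)·1 + 0.8111·0 + (-0.3244)·(-3) = 1.9467.
u_3 = w_3 + 0.4714·q_1 − 1.9467·q_2 = (0.7193, 0.7778, -1.4678, -2.5906).
‖u_3‖ = 3.1604, so q_3 = (0.2276, 0.2461, -0.4644, -0.8197).
Qᵀb = (0.2357, 2.7578, 2.4499).
Back-substitute: x_3 = 2.4499/3.1604 = 0.7752.
x_2 = (2.7578 − 1.9467·0.7752)/3.0822 = 0.4052.
x_1 = (0.2357 + 2.1213·0.4052 + 0.4714·0.7752)/4.2426 = 0.3443.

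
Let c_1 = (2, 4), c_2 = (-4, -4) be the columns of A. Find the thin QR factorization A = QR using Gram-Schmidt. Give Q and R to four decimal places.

q_1 = c_1/‖c_1‖ = (2, 4)/4.4721 = (0.4472, 0.8944).
r_{12} = q_1·c_2 = -5.3666.
u_2 = c_2 + 5.3666·q_1 = (-1.6000, 0.8000).
‖u_2‖ = 1.7889, so q_2 = (-0.8944, 0.4472).

Q = [[0.4472, -0.8944], [0.8944, 0.4472]], R = [[4.4721, -5.3666], [0.0000, 1.7889]]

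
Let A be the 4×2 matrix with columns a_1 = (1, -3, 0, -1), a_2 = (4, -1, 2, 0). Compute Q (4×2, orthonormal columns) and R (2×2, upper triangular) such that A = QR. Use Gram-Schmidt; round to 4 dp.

q_1 = a_1/‖a_1‖ = (1, -3, 0, -1)/3.3166 = (0.3015, -0.9045, 0.0000, -0.3015).
r_{12} = q_1·a_2 = 2.1106.
u_2 = a_2 − 2.1106·q_1 = (3.3636, 0.9091, 2.0000, 0.6364).
‖u_2‖ = 4.0676, so q_2 = (0.8269, 0.2235, 0.4917, 0.1564).

Q = [[0.3015, 0.8269], [-0.9045, 0.2235], [0.0000, 0.4917], [-0.3015, 0.1564]], R = [[3.3166, 2.1106], [0.0000, 4.0676]]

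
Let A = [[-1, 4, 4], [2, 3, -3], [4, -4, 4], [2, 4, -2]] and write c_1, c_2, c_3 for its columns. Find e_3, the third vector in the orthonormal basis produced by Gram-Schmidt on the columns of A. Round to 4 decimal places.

e_3 = (0.8226, -0.3363, 0.4393, -0.1310)

c_1 = (-1, 2, 4, 2); ‖c_1‖ = 5.0000, so e_1 = (-0.2000, 0.4000, 0.8000, 0.4000).
e_1·c_2 = (-0.2000)·4 + 0.4000·3 + 0.8000·(-4) + 0.4000·4 = -1.2000.
u_2 = c_2 + 1.2000·e_1 = (3.7600, 3.4800, -3.0400, 4.4800).
‖u_2‖ = 7.4539, so e_2 = (0.5044, 0.4669, -0.4078, 0.6010).
e_1·c_3 = (-0.2000)·4 + 0.4000·(-3) + 0.8000·4 + 0.4000·(-2) = 0.4000; e_2·c_3 = 0.5044·4 + 0.4669·(-3) + (-0.4078)·4 + 0.6010·(-2) = -2.2163.
u_3 = c_3 − 0.4000·e_1 + 2.2163·e_2 = (5.1980, -2.1253, 2.7761, -0.8279).
‖u_3‖ = 6.3189, so e_3 = (0.8226, -0.3363, 0.4393, -0.1310).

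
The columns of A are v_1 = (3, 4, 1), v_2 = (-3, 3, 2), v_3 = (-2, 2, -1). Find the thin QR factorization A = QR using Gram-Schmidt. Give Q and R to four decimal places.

v_1 = (3, 4, 1); ‖v_1‖ = 5.0990, so e_1 = (0.5883, 0.7845, 0.1961).
e_1·v_2 = 0.5883·(-3) + 0.7845·3 + 0.1961·2 = 0.9806.
u_2 = v_2 − 0.9806·e_1 = (-3.5769, 2.2308, 1.8077).
‖u_2‖ = 4.5868, so e_2 = (-0.7798, 0.4863, 0.3941).
e_1·v_3 = 0.5883·(-2) + 0.7845·2 + 0.1961·(-1) = 0.1961; e_2·v_3 = (-0.7798)·(-2) + 0.4863·2 + 0.3941·(-1) = 2.1383.
u_3 = v_3 − 0.1961·e_1 − 2.1383·e_2 = (-0.4479, 0.8062, -1.8812).
‖u_3‖ = 2.0951, so e_3 = (-0.2138, 0.3848, -0.8979).

Q = [[0.5883, -0.7798, -0.2138], [0.7845, 0.4863, 0.3848], [0.1961, 0.3941, -0.8979]], R = [[5.0990, 0.9806, 0.1961], [0.0000, 4.5868, 2.1383], [0.0000, 0.0000, 2.0951]]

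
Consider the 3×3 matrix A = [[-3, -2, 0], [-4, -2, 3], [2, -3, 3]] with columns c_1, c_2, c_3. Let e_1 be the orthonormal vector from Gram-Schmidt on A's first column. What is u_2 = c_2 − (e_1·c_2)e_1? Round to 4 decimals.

e_1 = c_1/‖c_1‖ = (-3, -4, 2)/5.3852 = (-0.5571, -0.7428, 0.3714).
r_{12} = e_1·c_2 = 1.4856.
u_2 = c_2 − 1.4856·e_1 = (-1.1724, -0.8966, -3.5517).

u_2 = (-1.1724, -0.8966, -3.5517)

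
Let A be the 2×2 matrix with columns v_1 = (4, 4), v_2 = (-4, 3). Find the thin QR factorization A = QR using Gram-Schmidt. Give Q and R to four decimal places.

v_1 = (4, 4); ‖v_1‖ = 5.6569, so q_1 = (0.7071, 0.7071).
q_1·v_2 = 0.7071·(-4) + 0.7071·3 = -0.7071.
u_2 = v_2 + 0.7071·q_1 = (-3.5000, 3.5000).
‖u_2‖ = 4.9497, so q_2 = (-0.7071, 0.7071).

Q = [[0.7071, -0.7071], [0.7071, 0.7071]], R = [[5.6569, -0.7071], [0.0000, 4.9497]]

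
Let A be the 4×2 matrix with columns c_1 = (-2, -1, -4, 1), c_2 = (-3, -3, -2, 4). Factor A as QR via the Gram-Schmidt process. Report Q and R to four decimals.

c_1 = (-2, -1, -4, 1); ‖c_1‖ = 4.6904, so e_1 = (-0.4264, -0.2132, -0.8528, 0.2132).
e_1·c_2 = (-0.4264)·(-3) + (-0.2132)·(-3) + (-0.8528)·(-2) + 0.2132·4 = 4.4772.
u_2 = c_2 − 4.4772·e_1 = (-1.0909, -2.0455, 1.8182, 3.0455).
‖u_2‖ = 4.2373, so e_2 = (-0.2575, -0.4827, 0.4291, 0.7187).

Q = [[-0.4264, -0.2575], [-0.2132, -0.4827], [-0.8528, 0.4291], [0.2132, 0.7187]], R = [[4.6904, 4.4772], [0.0000, 4.2373]]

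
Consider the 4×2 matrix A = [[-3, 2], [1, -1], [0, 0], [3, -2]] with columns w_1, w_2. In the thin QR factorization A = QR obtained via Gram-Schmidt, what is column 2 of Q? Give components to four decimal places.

q_2 = (-0.1622, -0.9733, 0.0000, 0.1622)

q_1 = w_1/‖w_1‖ = (-3, 1, 0, 3)/4.3589 = (-0.6882, 0.2294, 0.0000, 0.6882).
r_{12} = q_1·w_2 = -2.9824.
u_2 = w_2 + 2.9824·q_1 = (-0.0526, -0.3158, 0.0000, 0.0526).
‖u_2‖ = 0.3244, so q_2 = (-0.1622, -0.9733, 0.0000, 0.1622).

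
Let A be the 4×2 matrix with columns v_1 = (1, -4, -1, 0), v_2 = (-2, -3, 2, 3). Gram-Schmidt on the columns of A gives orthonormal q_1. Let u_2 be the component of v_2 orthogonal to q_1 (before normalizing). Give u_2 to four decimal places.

u_2 = (-2.4444, -1.2222, 2.4444, 3.0000)

q_1 = v_1/‖v_1‖ = (1, -4, -1, 0)/4.2426 = (0.2357, -0.9428, -0.2357, 0.0000).
r_{12} = q_1·v_2 = 1.8856.
u_2 = v_2 − 1.8856·q_1 = (-2.4444, -1.2222, 2.4444, 3.0000).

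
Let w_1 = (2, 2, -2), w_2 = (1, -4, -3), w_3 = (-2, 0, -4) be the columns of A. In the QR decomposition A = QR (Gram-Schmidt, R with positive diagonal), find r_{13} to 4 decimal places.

r_{13} = 1.1547

e_1 = w_1/‖w_1‖ = (2, 2, -2)/3.4641 = (0.5774, 0.5774, -0.5774).
r_{13} = e_1·w_3 = 1.1547.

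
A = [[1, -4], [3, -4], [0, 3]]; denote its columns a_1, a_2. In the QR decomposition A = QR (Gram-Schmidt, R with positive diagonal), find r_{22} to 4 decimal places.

q_1 = a_1/‖a_1‖ = (1, 3, 0)/3.1623 = (0.3162, 0.9487, 0.0000).
r_{12} = q_1·a_2 = -5.0596.
u_2 = a_2 + 5.0596·q_1 = (-2.4000, 0.8000, 3.0000).
r_{22} = ‖u_2‖ = 3.9243.

r_{22} = 3.9243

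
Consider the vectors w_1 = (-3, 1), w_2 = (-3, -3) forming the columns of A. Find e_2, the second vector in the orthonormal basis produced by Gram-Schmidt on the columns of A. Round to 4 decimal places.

e_2 = (-0.3162, -0.9487)

w_1 = (-3, 1); ‖w_1‖ = 3.1623, so e_1 = (-0.9487, 0.3162).
e_1·w_2 = (-0.9487)·(-3) + 0.3162·(-3) = 1.8974.
u_2 = w_2 − 1.8974·e_1 = (-1.2000, -3.6000).
‖u_2‖ = 3.7947, so e_2 = (-0.3162, -0.9487).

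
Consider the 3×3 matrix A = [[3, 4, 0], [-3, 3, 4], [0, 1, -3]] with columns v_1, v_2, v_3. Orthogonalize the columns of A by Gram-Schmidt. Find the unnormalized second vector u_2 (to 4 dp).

u_2 = (3.5000, 3.5000, 1.0000)

q_1 = v_1/‖v_1‖ = (3, -3, 0)/4.2426 = (0.7071, -0.7071, 0.0000).
r_{12} = q_1·v_2 = 0.7071.
u_2 = v_2 − 0.7071·q_1 = (3.5000, 3.5000, 1.0000).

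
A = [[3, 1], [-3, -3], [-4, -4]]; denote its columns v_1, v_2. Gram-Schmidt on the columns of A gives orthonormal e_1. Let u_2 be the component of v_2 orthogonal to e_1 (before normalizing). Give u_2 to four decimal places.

v_1 = (3, -3, -4); ‖v_1‖ = 5.8310, so e_1 = (0.5145, -0.5145, -0.6860).
e_1·v_2 = 0.5145·1 + (-0.5145)·(-3) + (-0.6860)·(-4) = 4.8020.
u_2 = v_2 − 4.8020·e_1 = (-1.4706, -0.5294, -0.7059).

u_2 = (-1.4706, -0.5294, -0.7059)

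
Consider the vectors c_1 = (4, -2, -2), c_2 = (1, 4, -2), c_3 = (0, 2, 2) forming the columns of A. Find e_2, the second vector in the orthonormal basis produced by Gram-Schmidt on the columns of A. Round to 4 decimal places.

c_1 = (4, -2, -2); ‖c_1‖ = 4.8990, so e_1 = (0.8165, -0.4082, -0.4082).
e_1·c_2 = 0.8165·1 + (-0.4082)·4 + (-0.4082)·(-2) = 0.0000.
u_2 = c_2 + 0.0000·e_1 = (1.0000, 4.0000, -2.0000).
‖u_2‖ = 4.5826, so e_2 = (0.2182, 0.8729, -0.4364).

e_2 = (0.2182, 0.8729, -0.4364)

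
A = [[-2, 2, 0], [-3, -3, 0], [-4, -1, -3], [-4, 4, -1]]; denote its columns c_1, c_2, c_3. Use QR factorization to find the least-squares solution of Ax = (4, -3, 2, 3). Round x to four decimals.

x = (0.0062, 0.8740, -0.8225)

c_1 = (-2, -3, -4, -4); ‖c_1‖ = 6.7082, so e_1 = (-0.2981, -0.4472, -0.5963, -0.5963).
e_1·c_2 = (-0.2981)·2 + (-0.4472)·(-3) + (-0.5963)·(-1) + (-0.5963)·4 = -1.0435.
u_2 = c_2 + 1.0435·e_1 = (1.6889, -3.4667, -1.6222, 3.3778).
‖u_2‖ = 5.3769, so e_2 = (0.3141, -0.6447, -0.3017, 0.6282).
e_1·c_3 = (-0.2981)·0 + (-0.4472)·0 + (-0.5963)·(-3) + (-0.5963)·(-1) = 2.3851; e_2·c_3 = 0.3141·0 + (-0.6447)·0 + (-0.3017)·(-3) + 0.6282·(-1) = 0.2769.
u_3 = c_3 − 2.3851·e_1 − 0.2769·e_2 = (0.6241, 1.2452, -1.4942, 0.2483).
‖u_3‖ = 2.0578, so e_3 = (0.3033, 0.6051, -0.7261, 0.1207).
Qᵀb = (-2.8324, 4.4718, -1.6925).
Back-substitute: x_3 = -1.6925/2.0578 = -0.8225.
x_2 = (4.4718 − 0.2769·(-0.8225))/5.3769 = 0.8740.
x_1 = (-2.8324 + 1.0435·0.8740 − 2.3851·(-0.8225))/6.7082 = 0.0062.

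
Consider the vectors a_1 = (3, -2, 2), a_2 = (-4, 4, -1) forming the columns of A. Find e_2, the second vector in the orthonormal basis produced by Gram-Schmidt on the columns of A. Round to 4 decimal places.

a_1 = (3, -2, 2); ‖a_1‖ = 4.1231, so e_1 = (0.7276, -0.4851, 0.4851).
e_1·a_2 = 0.7276·(-4) + (-0.4851)·4 + 0.4851·(-1) = -5.3358.
u_2 = a_2 + 5.3358·e_1 = (-0.1176, 1.4118, 1.5882).
‖u_2‖ = 2.1282, so e_2 = (-0.0553, 0.6633, 0.7463).

e_2 = (-0.0553, 0.6633, 0.7463)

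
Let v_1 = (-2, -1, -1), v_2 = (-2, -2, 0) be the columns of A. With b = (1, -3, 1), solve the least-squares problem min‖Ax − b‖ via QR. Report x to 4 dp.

x = (-2.0000, 2.0000)

e_1 = v_1/‖v_1‖ = (-2, -1, -1)/2.4495 = (-0.8165, -0.4082, -0.4082).
r_{12} = e_1·v_2 = 2.4495.
u_2 = v_2 − 2.4495·e_1 = (0.0000, -1.0000, 1.0000).
‖u_2‖ = 1.4142, so e_2 = (0.0000, -0.7071, 0.7071).
Qᵀb = (0.0000, 2.8284).
Back-substitute: x_2 = 2.8284/1.4142 = 2.0000.
x_1 = (0.0000 − 2.4495·2.0000)/2.4495 = -2.0000.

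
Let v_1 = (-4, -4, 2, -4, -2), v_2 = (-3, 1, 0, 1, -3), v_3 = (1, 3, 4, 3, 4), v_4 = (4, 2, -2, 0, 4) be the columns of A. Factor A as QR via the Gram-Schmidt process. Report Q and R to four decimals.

Q = [[-0.5345, -0.5356, -0.2499, -0.3720], [-0.5345, 0.4017, 0.2290, 0.5708], [0.2673, -0.0837, 0.8189, -0.3085], [-0.5345, 0.4017, 0.2290, -0.5436], [-0.2673, -0.6193, 0.4026, 0.3811]], R = [[7.4833, 1.3363, -3.7417, -4.8107], [0.0000, 4.2678, -0.9372, -3.6486], [0.0000, 0.0000, 6.0101, -0.5690], [0.0000, 0.0000, 0.0000, 1.7948]]

e_1 = v_1/‖v_1‖ = (-4, -4, 2, -4, -2)/7.4833 = (-0.5345, -0.5345, 0.2673, -0.5345, -0.2673).
r_{12} = e_1·v_2 = 1.3363.
u_2 = v_2 − 1.3363·e_1 = (-2.2857, 1.7143, -0.3571, 1.7143, -2.6429).
‖u_2‖ = 4.2678, so e_2 = (-0.5356, 0.4017, -0.0837, 0.4017, -0.6193).
r_{13} = e_1·v_3 = -3.7417; r_{23} = e_2·v_3 = -0.9372.
u_3 = v_3 + 3.7417·e_1 + 0.9372·e_2 = (-1.5020, 1.3765, 4.9216, 1.3765, 2.4196).
‖u_3‖ = 6.0101, so e_3 = (-0.2499, 0.2290, 0.8189, 0.2290, 0.4026).
r_{14} = e_1·v_4 = -4.8107; r_{24} = e_2·v_4 = -3.6486; r_{34} = e_3·v_4 = -0.5690.
u_4 = v_4 + 4.8107·e_1 + 3.6486·e_2 + 0.5690·e_3 = (-0.6677, 1.0244, -0.5537, -0.9756, 0.6840).
‖u_4‖ = 1.7948, so e_4 = (-0.3720, 0.5708, -0.3085, -0.5436, 0.3811).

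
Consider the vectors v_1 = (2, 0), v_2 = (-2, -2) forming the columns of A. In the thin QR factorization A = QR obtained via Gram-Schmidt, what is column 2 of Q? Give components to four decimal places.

q_2 = (0.0000, -1.0000)

v_1 = (2, 0); ‖v_1‖ = 2.0000, so q_1 = (1.0000, 0.0000).
q_1·v_2 = 1.0000·(-2) + 0.0000·(-2) = -2.0000.
u_2 = v_2 + 2.0000·q_1 = (0.0000, -2.0000).
‖u_2‖ = 2.0000, so q_2 = (0.0000, -1.0000).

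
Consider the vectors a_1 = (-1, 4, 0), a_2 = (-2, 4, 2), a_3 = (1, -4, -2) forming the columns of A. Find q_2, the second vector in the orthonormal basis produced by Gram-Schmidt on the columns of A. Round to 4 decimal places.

a_1 = (-1, 4, 0); ‖a_1‖ = 4.1231, so q_1 = (-0.2425, 0.9701, 0.0000).
q_1·a_2 = (-0.2425)·(-2) + 0.9701·4 + 0.0000·2 = 4.3656.
u_2 = a_2 − 4.3656·q_1 = (-0.9412, -0.2353, 2.0000).
‖u_2‖ = 2.2229, so q_2 = (-0.4234, -0.1059, 0.8997).

q_2 = (-0.4234, -0.1059, 0.8997)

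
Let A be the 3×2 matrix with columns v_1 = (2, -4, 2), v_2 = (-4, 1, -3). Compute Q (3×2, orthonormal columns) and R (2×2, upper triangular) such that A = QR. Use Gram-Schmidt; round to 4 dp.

v_1 = (2, -4, 2); ‖v_1‖ = 4.8990, so e_1 = (0.4082, -0.8165, 0.4082).
e_1·v_2 = 0.4082·(-4) + (-0.8165)·1 + 0.4082·(-3) = -3.6742.
u_2 = v_2 + 3.6742·e_1 = (-2.5000, -2.0000, -1.5000).
‖u_2‖ = 3.5355, so e_2 = (-0.7071, -0.5657, -0.4243).

Q = [[0.4082, -0.7071], [-0.8165, -0.5657], [0.4082, -0.4243]], R = [[4.8990, -3.6742], [0.0000, 3.5355]]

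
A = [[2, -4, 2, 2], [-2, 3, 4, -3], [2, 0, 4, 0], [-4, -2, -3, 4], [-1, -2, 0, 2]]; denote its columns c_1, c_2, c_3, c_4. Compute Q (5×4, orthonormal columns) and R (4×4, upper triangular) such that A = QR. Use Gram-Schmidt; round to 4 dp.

e_1 = c_1/‖c_1‖ = (2, -2, 2, -4, -1)/5.3852 = (0.3714, -0.3714, 0.3714, -0.7428, -0.1857).
r_{12} = e_1·c_2 = -0.7428.
u_2 = c_2 + 0.7428·e_1 = (-3.7241, 2.7241, 0.2759, -2.5517, -2.1379).
‖u_2‖ = 5.6963, so e_2 = (-0.6538, 0.4782, 0.0484, -0.4480, -0.3753).
r_{13} = e_1·c_3 = 2.9711; r_{23} = e_2·c_3 = 2.1429.
u_3 = c_3 − 2.9711·e_1 − 2.1429·e_2 = (2.2976, 4.0786, 2.7928, 0.1668, 1.3560).
‖u_3‖ = 5.6196, so e_3 = (0.4088, 0.7258, 0.4970, 0.0297, 0.2413).
r_{14} = e_1·c_4 = -1.4856; r_{24} = e_2·c_4 = -5.2847; r_{34} = e_3·c_4 = -0.7583.
u_4 = c_4 + 1.4856·e_1 + 5.2847·e_2 + 0.7583·e_3 = (-0.5933, -0.4741, 1.1845, 0.5517, -0.0763).
‖u_4‖ = 1.5133, so e_4 = (-0.3920, -0.3133, 0.7827, 0.3646, -0.0504).

Q = [[0.3714, -0.6538, 0.4088, -0.3920], [-0.3714, 0.4782, 0.7258, -0.3133], [0.3714, 0.0484, 0.4970, 0.7827], [-0.7428, -0.4480, 0.0297, 0.3646], [-0.1857, -0.3753, 0.2413, -0.0504]], R = [[5.3852, -0.7428, 2.9711, -1.4856], [0.0000, 5.6963, 2.1429, -5.2847], [0.0000, 0.0000, 5.6196, -0.7583], [0.0000, 0.0000, 0.0000, 1.5133]]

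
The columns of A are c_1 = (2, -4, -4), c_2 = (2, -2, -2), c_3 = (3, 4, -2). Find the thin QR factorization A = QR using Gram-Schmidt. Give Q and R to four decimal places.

c_1 = (2, -4, -4); ‖c_1‖ = 6.0000, so q_1 = (0.3333, -0.6667, -0.6667).
q_1·c_2 = 0.3333·2 + (-0.6667)·(-2) + (-0.6667)·(-2) = 3.3333.
u_2 = c_2 − 3.3333·q_1 = (0.8889, 0.2222, 0.2222).
‖u_2‖ = 0.9428, so q_2 = (0.9428, 0.2357, 0.2357).
q_1·c_3 = 0.3333·3 + (-0.6667)·4 + (-0.6667)·(-2) = -0.3333; q_2·c_3 = 0.9428·3 + 0.2357·4 + 0.2357·(-2) = 3.2998.
u_3 = c_3 + 0.3333·q_1 − 3.2998·q_2 = (0.0000, 3.0000, -3.0000).
‖u_3‖ = 4.2426, so q_3 = (0.0000, 0.7071, -0.7071).

Q = [[0.3333, 0.9428, 0.0000], [-0.6667, 0.2357, 0.7071], [-0.6667, 0.2357, -0.7071]], R = [[6.0000, 3.3333, -0.3333], [0.0000, 0.9428, 3.2998], [0.0000, 0.0000, 4.2426]]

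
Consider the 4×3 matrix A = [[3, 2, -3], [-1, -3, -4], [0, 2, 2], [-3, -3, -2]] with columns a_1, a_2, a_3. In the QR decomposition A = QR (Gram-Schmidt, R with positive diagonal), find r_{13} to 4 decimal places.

r_{13} = 0.2294

a_1 = (3, -1, 0, -3); ‖a_1‖ = 4.3589, so e_1 = (0.6882, -0.2294, 0.0000, -0.6882).
r_{13} = e_1·a_3 = 0.2294.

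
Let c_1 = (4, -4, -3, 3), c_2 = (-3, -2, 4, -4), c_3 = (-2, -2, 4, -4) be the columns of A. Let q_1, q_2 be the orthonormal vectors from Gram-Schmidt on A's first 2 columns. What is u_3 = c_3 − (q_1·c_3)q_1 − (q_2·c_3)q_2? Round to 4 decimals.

u_3 = (0.6603, 0.2101, 0.3001, -0.3001)

q_1 = c_1/‖c_1‖ = (4, -4, -3, 3)/7.0711 = (0.5657, -0.5657, -0.4243, 0.4243).
r_{12} = q_1·c_2 = -3.9598.
u_2 = c_2 + 3.9598·q_1 = (-0.7600, -4.2400, 2.3200, -2.3200).
‖u_2‖ = 5.4148, so q_2 = (-0.1404, -0.7830, 0.4285, -0.4285).
r_{13} = q_1·c_3 = -3.3941; r_{23} = q_2·c_3 = 5.2744.
u_3 = c_3 + 3.3941·q_1 − 5.2744·q_2 = (0.6603, 0.2101, 0.3001, -0.3001).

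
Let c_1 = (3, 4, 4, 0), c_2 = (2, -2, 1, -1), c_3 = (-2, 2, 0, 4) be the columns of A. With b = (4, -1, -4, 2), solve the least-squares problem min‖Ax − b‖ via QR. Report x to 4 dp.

x = (-0.2613, 0.9460, 0.4114)

e_1 = c_1/‖c_1‖ = (3, 4, 4, 0)/6.4031 = (0.4685, 0.6247, 0.6247, 0.0000).
r_{12} = e_1·c_2 = 0.3123.
u_2 = c_2 − 0.3123·e_1 = (1.8537, -2.1951, 0.8049, -1.0000).
‖u_2‖ = 3.1468, so e_2 = (0.5891, -0.6976, 0.2558, -0.3178).
r_{13} = e_1·c_3 = 0.3123; r_{23} = e_2·c_3 = -3.8444.
u_3 = c_3 − 0.3123·e_1 + 3.8444·e_2 = (0.1182, -0.8768, 0.7882, 2.7783).
‖u_3‖ = 3.0205, so e_3 = (0.0391, -0.2903, 0.2609, 0.9198).
Qᵀb = (-1.2494, 1.3951, 1.2428).
Back-substitute: x_3 = 1.2428/3.0205 = 0.4114.
x_2 = (1.3951 + 3.8444·0.4114)/3.1468 = 0.9460.
x_1 = (-1.2494 − 0.3123·0.9460 − 0.3123·0.4114)/6.4031 = -0.2613.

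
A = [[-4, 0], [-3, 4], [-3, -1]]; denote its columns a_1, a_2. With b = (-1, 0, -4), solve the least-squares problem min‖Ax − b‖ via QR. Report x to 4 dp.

e_1 = a_1/‖a_1‖ = (-4, -3, -3)/5.8310 = (-0.6860, -0.5145, -0.5145).
r_{12} = e_1·a_2 = -1.5435.
u_2 = a_2 + 1.5435·e_1 = (-1.0588, 3.2059, -1.7941).
‖u_2‖ = 3.8233, so e_2 = (-0.2769, 0.8385, -0.4693).
Qᵀb = (2.7440, 2.1540).
Back-substitute: x_2 = 2.1540/3.8233 = 0.5634.
x_1 = (2.7440 + 1.5435·0.5634)/5.8310 = 0.6197.

x = (0.6197, 0.5634)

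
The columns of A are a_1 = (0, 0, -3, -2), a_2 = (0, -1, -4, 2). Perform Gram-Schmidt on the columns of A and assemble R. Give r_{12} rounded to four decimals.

a_1 = (0, 0, -3, -2); ‖a_1‖ = 3.6056, so q_1 = (0.0000, 0.0000, -0.8321, -0.5547).
r_{12} = q_1·a_2 = 2.2188.

r_{12} = 2.2188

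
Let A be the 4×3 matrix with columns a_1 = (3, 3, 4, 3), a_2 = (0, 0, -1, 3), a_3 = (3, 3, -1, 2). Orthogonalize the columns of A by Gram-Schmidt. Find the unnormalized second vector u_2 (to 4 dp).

u_2 = (-0.3488, -0.3488, -1.4651, 2.6512)

a_1 = (3, 3, 4, 3); ‖a_1‖ = 6.5574, so q_1 = (0.4575, 0.4575, 0.6100, 0.4575).
q_1·a_2 = 0.4575·0 + 0.4575·0 + 0.6100·(-1) + 0.4575·3 = 0.7625.
u_2 = a_2 − 0.7625·q_1 = (-0.3488, -0.3488, -1.4651, 2.6512).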